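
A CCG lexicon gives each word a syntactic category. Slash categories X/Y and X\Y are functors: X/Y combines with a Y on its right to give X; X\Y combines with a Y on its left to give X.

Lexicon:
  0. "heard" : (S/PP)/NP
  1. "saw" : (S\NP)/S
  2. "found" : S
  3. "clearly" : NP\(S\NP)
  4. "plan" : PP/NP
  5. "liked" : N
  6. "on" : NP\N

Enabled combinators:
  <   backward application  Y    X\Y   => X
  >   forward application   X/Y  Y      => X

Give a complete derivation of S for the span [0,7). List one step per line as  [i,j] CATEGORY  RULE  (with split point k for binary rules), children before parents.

[0,7] S   >
  [0,4] S/PP   >
    [0,1] "heard" : (S/PP)/NP
    [1,4] NP   <
      [1,3] S\NP   >
        [1,2] "saw" : (S\NP)/S
        [2,3] "found" : S
      [3,4] "clearly" : NP\(S\NP)
  [4,7] PP   >
    [4,5] "plan" : PP/NP
    [5,7] NP   <
      [5,6] "liked" : N
      [6,7] "on" : NP\N

[0,1] (S/PP)/NP  lex  "heard"
[1,2] (S\NP)/S  lex  "saw"
[2,3] S  lex  "found"
[1,3] S\NP  >  k=2
[3,4] NP\(S\NP)  lex  "clearly"
[1,4] NP  <  k=3
[0,4] S/PP  >  k=1
[4,5] PP/NP  lex  "plan"
[5,6] N  lex  "liked"
[6,7] NP\N  lex  "on"
[5,7] NP  <  k=6
[4,7] PP  >  k=5
[0,7] S  >  k=4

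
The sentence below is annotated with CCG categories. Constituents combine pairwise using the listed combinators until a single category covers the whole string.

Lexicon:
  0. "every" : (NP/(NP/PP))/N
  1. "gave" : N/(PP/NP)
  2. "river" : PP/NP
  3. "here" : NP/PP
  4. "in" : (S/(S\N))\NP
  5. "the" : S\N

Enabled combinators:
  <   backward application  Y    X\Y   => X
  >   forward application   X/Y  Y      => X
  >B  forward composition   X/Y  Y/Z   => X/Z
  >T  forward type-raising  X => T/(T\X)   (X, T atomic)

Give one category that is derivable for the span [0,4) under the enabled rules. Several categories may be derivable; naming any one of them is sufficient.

[0,6] S   >
  [0,5] S/(S\N)   <
    [0,4] NP   >
      [0,3] NP/(NP/PP)   >
        [0,1] "every" : (NP/(NP/PP))/N
        [1,3] N   >
          [1,2] "gave" : N/(PP/NP)
          [2,3] "river" : PP/NP
      [3,4] "here" : NP/PP
    [4,5] "in" : (S/(S\N))\NP
  [5,6] "the" : S\N

NP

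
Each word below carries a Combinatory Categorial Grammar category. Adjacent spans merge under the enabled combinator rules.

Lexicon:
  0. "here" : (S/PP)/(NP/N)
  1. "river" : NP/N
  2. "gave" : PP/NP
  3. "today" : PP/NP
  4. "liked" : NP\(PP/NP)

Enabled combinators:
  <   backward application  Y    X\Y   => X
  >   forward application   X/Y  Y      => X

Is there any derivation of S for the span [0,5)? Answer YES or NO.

YES

[0,5] S   >
  [0,2] S/PP   >
    [0,1] "here" : (S/PP)/(NP/N)
    [1,2] "river" : NP/N
  [2,5] PP   >
    [2,3] "gave" : PP/NP
    [3,5] NP   <
      [3,4] "today" : PP/NP
      [4,5] "liked" : NP\(PP/NP)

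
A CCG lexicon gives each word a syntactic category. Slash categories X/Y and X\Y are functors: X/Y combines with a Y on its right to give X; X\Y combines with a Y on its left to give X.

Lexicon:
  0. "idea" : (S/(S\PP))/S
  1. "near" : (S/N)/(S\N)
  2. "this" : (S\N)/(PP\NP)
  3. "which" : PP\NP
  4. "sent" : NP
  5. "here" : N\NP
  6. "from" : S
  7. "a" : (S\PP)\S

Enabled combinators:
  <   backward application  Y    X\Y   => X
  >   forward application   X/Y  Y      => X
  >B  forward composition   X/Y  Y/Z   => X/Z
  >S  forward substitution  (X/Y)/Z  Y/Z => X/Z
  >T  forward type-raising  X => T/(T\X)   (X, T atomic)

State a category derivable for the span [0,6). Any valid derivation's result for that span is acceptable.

S/(S\PP)

[0,8] S   >
  [0,6] S/(S\PP)   >
    [0,1] "idea" : (S/(S\PP))/S
    [1,6] S   >
      [1,4] S/N   >
        [1,2] "near" : (S/N)/(S\N)
        [2,4] S\N   >
          [2,3] "this" : (S\N)/(PP\NP)
          [3,4] "which" : PP\NP
      [4,6] N   <
        [4,5] "sent" : NP
        [5,6] "here" : N\NP
  [6,8] S\PP   <
    [6,7] "from" : S
    [7,8] "a" : (S\PP)\S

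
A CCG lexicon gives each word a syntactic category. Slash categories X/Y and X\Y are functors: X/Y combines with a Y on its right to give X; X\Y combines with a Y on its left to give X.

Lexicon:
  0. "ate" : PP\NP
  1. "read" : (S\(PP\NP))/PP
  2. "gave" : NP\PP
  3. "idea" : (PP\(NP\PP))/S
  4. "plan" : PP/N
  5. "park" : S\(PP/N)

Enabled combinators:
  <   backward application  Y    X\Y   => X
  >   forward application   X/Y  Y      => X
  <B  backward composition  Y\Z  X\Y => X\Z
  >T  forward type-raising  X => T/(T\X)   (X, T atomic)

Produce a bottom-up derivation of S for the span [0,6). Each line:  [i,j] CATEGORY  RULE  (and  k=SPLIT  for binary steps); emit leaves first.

[0,6] S   <
  [0,1] "ate" : PP\NP
  [1,6] S\(PP\NP)   >
    [1,2] "read" : (S\(PP\NP))/PP
    [2,6] PP   <
      [2,3] "gave" : NP\PP
      [3,6] PP\(NP\PP)   >
        [3,4] "idea" : (PP\(NP\PP))/S
        [4,6] S   <
          [4,5] "plan" : PP/N
          [5,6] "park" : S\(PP/N)

[0,1] PP\NP  lex  "ate"
[1,2] (S\(PP\NP))/PP  lex  "read"
[2,3] NP\PP  lex  "gave"
[3,4] (PP\(NP\PP))/S  lex  "idea"
[4,5] PP/N  lex  "plan"
[5,6] S\(PP/N)  lex  "park"
[4,6] S  <  k=5
[3,6] PP\(NP\PP)  >  k=4
[2,6] PP  <  k=3
[1,6] S\(PP\NP)  >  k=2
[0,6] S  <  k=1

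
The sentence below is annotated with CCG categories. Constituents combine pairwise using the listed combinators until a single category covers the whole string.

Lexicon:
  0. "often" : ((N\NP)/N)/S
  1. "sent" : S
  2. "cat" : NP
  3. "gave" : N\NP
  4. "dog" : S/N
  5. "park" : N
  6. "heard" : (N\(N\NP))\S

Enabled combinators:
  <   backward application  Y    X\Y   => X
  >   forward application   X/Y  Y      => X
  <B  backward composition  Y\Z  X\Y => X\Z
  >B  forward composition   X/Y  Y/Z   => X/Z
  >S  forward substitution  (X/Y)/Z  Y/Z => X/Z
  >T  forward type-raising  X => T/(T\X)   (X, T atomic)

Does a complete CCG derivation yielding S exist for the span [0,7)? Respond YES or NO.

((N\NP)/N)/S S NP N\NP S/N N (N\(N\NP))\S
CKY chart[0,7] = {N, N/(N\N), NP/(NP\N), PP/(PP\N), S/(S\N)}; S ∉ chart

NO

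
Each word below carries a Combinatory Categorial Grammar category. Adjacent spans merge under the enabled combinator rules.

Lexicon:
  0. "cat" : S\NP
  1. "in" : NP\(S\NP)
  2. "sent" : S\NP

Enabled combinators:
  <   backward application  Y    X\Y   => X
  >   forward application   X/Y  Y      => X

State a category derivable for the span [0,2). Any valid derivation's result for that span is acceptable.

NP

[0,3] S   <
  [0,2] NP   <
    [0,1] "cat" : S\NP
    [1,2] "in" : NP\(S\NP)
  [2,3] "sent" : S\NP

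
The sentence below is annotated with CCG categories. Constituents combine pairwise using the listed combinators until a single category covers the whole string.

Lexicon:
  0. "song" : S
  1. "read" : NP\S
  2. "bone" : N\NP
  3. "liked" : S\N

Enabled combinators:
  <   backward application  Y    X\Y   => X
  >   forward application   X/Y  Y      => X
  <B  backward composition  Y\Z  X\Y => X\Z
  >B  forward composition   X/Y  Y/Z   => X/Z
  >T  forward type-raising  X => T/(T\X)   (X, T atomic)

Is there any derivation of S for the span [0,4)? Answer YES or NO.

[0,4] S   <
  [0,3] N   <
    [0,1] "song" : S
    [1,3] N\S   <B
      [1,2] "read" : NP\S
      [2,3] "bone" : N\NP
  [3,4] "liked" : S\N

YES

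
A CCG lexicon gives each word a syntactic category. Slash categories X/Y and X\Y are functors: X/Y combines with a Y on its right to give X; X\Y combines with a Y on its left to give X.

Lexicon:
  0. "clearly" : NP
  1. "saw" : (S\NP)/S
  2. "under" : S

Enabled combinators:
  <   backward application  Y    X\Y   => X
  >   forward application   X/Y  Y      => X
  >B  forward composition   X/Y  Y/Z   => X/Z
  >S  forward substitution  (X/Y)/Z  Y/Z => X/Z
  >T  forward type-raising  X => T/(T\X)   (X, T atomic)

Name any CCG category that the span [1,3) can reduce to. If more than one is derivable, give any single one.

[0,3] S   <
  [0,1] "clearly" : NP
  [1,3] S\NP   >
    [1,2] "saw" : (S\NP)/S
    [2,3] "under" : S

S\NP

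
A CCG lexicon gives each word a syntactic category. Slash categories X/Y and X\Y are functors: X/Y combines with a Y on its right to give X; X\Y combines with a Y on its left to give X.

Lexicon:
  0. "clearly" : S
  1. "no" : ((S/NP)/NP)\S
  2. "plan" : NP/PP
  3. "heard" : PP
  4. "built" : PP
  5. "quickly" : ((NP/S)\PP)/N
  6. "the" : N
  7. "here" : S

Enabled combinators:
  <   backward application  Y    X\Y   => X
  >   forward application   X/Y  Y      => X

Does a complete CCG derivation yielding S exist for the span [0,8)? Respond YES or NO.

[0,8] S   >
  [0,4] S/NP   >
    [0,2] (S/NP)/NP   <
      [0,1] "clearly" : S
      [1,2] "no" : ((S/NP)/NP)\S
    [2,4] NP   >
      [2,3] "plan" : NP/PP
      [3,4] "heard" : PP
  [4,8] NP   >
    [4,7] NP/S   <
      [4,5] "built" : PP
      [5,7] (NP/S)\PP   >
        [5,6] "quickly" : ((NP/S)\PP)/N
        [6,7] "the" : N
    [7,8] "here" : S

YES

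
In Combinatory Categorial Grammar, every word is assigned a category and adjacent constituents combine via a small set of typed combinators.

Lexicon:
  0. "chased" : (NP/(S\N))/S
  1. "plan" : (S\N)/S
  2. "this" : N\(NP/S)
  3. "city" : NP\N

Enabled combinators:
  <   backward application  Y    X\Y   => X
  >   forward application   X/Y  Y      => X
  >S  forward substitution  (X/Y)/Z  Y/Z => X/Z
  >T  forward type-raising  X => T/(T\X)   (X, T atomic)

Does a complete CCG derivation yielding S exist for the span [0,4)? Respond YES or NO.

(NP/(S\N))/S (S\N)/S N\(NP/S) NP\N
CKY chart[0,4] = {N/(N\NP), NP, NP/(NP\NP), PP/(PP\NP), S/(S\NP)}; S ∉ chart

NO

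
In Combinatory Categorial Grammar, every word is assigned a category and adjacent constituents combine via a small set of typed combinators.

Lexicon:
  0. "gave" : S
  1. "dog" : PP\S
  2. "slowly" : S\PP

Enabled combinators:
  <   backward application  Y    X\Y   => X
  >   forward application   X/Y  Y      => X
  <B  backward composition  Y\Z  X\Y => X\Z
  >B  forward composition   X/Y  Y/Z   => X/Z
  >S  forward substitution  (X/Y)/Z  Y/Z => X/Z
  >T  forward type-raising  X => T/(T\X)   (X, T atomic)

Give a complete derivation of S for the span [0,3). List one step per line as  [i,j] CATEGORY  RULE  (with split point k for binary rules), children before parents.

[0,1] S  lex  "gave"
[0,1] PP/(PP\S)  >T
[1,2] PP\S  lex  "dog"
[0,2] PP  >  k=1
[2,3] S\PP  lex  "slowly"
[0,3] S  <  k=2

[0,3] S   <
  [0,2] PP   >
    [0,1] PP/(PP\S)   >T
      [0,1] "gave" : S
    [1,2] "dog" : PP\S
  [2,3] "slowly" : S\PP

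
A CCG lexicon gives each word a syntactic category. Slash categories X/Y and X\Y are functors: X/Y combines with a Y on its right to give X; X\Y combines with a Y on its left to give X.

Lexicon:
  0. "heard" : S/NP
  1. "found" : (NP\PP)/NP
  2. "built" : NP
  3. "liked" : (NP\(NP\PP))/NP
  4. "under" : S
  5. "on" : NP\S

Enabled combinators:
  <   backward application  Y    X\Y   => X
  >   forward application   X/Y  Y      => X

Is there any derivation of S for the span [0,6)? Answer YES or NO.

YES

[0,6] S   >
  [0,1] "heard" : S/NP
  [1,6] NP   <
    [1,3] NP\PP   >
      [1,2] "found" : (NP\PP)/NP
      [2,3] "built" : NP
    [3,6] NP\(NP\PP)   >
      [3,4] "liked" : (NP\(NP\PP))/NP
      [4,6] NP   <
        [4,5] "under" : S
        [5,6] "on" : NP\S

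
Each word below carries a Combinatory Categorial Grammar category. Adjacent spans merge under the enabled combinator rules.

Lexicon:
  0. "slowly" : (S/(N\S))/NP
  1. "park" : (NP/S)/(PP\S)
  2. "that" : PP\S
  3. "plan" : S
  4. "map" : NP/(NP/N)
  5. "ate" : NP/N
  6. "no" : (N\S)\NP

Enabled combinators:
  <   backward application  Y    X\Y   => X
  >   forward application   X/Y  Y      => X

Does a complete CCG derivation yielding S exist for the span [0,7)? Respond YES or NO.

YES

[0,7] S   >
  [0,4] S/(N\S)   >
    [0,1] "slowly" : (S/(N\S))/NP
    [1,4] NP   >
      [1,3] NP/S   >
        [1,2] "park" : (NP/S)/(PP\S)
        [2,3] "that" : PP\S
      [3,4] "plan" : S
  [4,7] N\S   <
    [4,6] NP   >
      [4,5] "map" : NP/(NP/N)
      [5,6] "ate" : NP/N
    [6,7] "no" : (N\S)\NP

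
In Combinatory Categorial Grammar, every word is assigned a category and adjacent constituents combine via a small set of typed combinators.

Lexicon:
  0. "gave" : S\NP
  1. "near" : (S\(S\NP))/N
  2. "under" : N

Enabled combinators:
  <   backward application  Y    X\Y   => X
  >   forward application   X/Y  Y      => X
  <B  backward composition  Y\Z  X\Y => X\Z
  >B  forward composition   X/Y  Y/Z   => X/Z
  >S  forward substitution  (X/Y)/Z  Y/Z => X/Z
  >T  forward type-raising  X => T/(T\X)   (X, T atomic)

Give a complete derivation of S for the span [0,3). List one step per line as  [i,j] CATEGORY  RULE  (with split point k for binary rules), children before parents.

[0,1] S\NP  lex  "gave"
[1,2] (S\(S\NP))/N  lex  "near"
[2,3] N  lex  "under"
[1,3] S\(S\NP)  >  k=2
[0,3] S  <  k=1

[0,3] S   <
  [0,1] "gave" : S\NP
  [1,3] S\(S\NP)   >
    [1,2] "near" : (S\(S\NP))/N
    [2,3] "under" : N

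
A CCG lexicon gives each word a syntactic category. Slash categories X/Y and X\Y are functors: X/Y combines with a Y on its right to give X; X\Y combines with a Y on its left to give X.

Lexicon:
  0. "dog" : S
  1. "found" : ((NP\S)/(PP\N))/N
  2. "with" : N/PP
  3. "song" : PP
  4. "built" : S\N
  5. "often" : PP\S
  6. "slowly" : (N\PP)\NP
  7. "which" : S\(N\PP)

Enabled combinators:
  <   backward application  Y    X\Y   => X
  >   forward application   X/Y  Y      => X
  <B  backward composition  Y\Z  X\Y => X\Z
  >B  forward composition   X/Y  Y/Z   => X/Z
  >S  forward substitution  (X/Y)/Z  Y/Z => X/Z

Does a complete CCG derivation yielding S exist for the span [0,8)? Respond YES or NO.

YES

[0,8] S   <
  [0,6] NP   <
    [0,1] "dog" : S
    [1,6] NP\S   >
      [1,4] (NP\S)/(PP\N)   >
        [1,2] "found" : ((NP\S)/(PP\N))/N
        [2,4] N   >
          [2,3] "with" : N/PP
          [3,4] "song" : PP
      [4,6] PP\N   <B
        [4,5] "built" : S\N
        [5,6] "often" : PP\S
  [6,8] S\NP   <B
    [6,7] "slowly" : (N\PP)\NP
    [7,8] "which" : S\(N\PP)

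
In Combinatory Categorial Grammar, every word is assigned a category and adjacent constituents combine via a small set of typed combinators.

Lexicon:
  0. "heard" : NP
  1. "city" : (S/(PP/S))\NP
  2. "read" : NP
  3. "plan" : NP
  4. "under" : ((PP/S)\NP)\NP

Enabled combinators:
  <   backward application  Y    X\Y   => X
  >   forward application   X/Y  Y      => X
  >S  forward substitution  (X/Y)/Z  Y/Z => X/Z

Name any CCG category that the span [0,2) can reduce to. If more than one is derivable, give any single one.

[0,5] S   >
  [0,2] S/(PP/S)   <
    [0,1] "heard" : NP
    [1,2] "city" : (S/(PP/S))\NP
  [2,5] PP/S   <
    [2,3] "read" : NP
    [3,5] (PP/S)\NP   <
      [3,4] "plan" : NP
      [4,5] "under" : ((PP/S)\NP)\NP

S/(PP/S)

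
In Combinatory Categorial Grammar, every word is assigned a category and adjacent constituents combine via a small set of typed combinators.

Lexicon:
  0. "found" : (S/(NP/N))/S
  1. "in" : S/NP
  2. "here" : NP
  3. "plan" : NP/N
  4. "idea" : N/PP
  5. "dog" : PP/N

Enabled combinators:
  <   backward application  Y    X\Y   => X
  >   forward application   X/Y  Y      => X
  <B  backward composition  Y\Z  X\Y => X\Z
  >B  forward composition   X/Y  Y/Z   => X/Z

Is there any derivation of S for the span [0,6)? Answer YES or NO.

[0,6] S   >
  [0,3] S/(NP/N)   >
    [0,1] "found" : (S/(NP/N))/S
    [1,3] S   >
      [1,2] "in" : S/NP
      [2,3] "here" : NP
  [3,6] NP/N   >B
    [3,5] NP/PP   >B
      [3,4] "plan" : NP/N
      [4,5] "idea" : N/PP
    [5,6] "dog" : PP/N

YES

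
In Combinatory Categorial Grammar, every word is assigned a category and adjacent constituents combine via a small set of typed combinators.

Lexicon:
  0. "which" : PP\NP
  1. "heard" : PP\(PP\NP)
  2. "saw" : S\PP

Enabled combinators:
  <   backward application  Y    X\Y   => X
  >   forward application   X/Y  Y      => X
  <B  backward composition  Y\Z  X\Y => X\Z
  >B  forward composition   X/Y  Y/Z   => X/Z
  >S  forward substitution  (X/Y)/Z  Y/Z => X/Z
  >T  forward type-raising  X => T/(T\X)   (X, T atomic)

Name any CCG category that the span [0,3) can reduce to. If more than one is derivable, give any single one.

[0,3] S   <
  [0,2] PP   <
    [0,1] "which" : PP\NP
    [1,2] "heard" : PP\(PP\NP)
  [2,3] "saw" : S\PP

S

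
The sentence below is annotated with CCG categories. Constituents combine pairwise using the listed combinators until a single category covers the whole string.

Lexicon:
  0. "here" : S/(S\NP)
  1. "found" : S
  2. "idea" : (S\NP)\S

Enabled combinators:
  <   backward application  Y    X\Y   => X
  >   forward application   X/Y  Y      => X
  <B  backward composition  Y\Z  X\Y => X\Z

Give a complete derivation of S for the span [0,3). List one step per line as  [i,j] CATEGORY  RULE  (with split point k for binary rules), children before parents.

[0,3] S   >
  [0,1] "here" : S/(S\NP)
  [1,3] S\NP   <
    [1,2] "found" : S
    [2,3] "idea" : (S\NP)\S

[0,1] S/(S\NP)  lex  "here"
[1,2] S  lex  "found"
[2,3] (S\NP)\S  lex  "idea"
[1,3] S\NP  <  k=2
[0,3] S  >  k=1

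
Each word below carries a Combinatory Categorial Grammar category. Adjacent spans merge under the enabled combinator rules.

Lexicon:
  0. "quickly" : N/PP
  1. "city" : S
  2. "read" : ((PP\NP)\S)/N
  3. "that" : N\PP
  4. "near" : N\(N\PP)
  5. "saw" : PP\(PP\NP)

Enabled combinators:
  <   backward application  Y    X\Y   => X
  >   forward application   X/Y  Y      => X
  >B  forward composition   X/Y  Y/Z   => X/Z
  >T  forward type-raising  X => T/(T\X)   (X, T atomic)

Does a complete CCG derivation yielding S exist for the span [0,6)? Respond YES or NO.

N/PP S ((PP\NP)\S)/N N\PP N\(N\PP) PP\(PP\NP)
CKY chart[0,6] = {N, N/(N\N), N/(PP\PP), NP/(NP\N), PP/(PP\N), S/(S\N)}; S ∉ chart

NO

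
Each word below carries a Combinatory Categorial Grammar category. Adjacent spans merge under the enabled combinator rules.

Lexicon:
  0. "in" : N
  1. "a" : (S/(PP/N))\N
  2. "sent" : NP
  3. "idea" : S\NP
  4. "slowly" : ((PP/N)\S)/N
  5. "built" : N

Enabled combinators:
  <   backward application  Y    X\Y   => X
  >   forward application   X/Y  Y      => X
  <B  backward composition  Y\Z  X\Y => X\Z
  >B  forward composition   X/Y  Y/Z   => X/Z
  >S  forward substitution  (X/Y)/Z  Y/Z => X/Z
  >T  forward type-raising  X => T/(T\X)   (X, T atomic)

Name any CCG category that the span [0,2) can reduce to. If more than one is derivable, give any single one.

S/(PP/N)

[0,6] S   >
  [0,2] S/(PP/N)   <
    [0,1] "in" : N
    [1,2] "a" : (S/(PP/N))\N
  [2,6] PP/N   <
    [2,4] S   <
      [2,3] "sent" : NP
      [3,4] "idea" : S\NP
    [4,6] (PP/N)\S   >
      [4,5] "slowly" : ((PP/N)\S)/N
      [5,6] "built" : N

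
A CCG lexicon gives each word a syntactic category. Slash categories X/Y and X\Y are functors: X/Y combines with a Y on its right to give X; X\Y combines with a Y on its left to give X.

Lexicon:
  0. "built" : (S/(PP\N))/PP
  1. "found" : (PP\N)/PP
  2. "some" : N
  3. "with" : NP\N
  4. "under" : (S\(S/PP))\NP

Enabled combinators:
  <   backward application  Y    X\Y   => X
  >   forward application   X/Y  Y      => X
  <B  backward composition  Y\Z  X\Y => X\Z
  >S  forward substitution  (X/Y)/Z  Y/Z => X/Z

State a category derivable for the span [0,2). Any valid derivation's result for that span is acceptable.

S/PP

[0,5] S   <
  [0,2] S/PP   >S
    [0,1] "built" : (S/(PP\N))/PP
    [1,2] "found" : (PP\N)/PP
  [2,5] S\(S/PP)   <
    [2,4] NP   <
      [2,3] "some" : N
      [3,4] "with" : NP\N
    [4,5] "under" : (S\(S/PP))\NP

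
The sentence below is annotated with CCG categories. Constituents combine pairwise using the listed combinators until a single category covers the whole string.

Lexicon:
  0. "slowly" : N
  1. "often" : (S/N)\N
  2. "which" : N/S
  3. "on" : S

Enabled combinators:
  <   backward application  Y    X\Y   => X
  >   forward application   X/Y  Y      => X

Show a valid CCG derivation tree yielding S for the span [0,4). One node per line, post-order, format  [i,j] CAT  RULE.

[0,1] N  lex  "slowly"
[1,2] (S/N)\N  lex  "often"
[0,2] S/N  <  k=1
[2,3] N/S  lex  "which"
[3,4] S  lex  "on"
[2,4] N  >  k=3
[0,4] S  >  k=2

[0,4] S   >
  [0,2] S/N   <
    [0,1] "slowly" : N
    [1,2] "often" : (S/N)\N
  [2,4] N   >
    [2,3] "which" : N/S
    [3,4] "on" : S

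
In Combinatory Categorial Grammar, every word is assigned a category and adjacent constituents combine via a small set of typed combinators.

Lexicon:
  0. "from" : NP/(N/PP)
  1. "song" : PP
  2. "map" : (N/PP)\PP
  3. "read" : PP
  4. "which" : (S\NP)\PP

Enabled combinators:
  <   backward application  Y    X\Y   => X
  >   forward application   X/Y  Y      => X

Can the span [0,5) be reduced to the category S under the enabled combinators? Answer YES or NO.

[0,5] S   <
  [0,3] NP   >
    [0,1] "from" : NP/(N/PP)
    [1,3] N/PP   <
      [1,2] "song" : PP
      [2,3] "map" : (N/PP)\PP
  [3,5] S\NP   <
    [3,4] "read" : PP
    [4,5] "which" : (S\NP)\PP

YES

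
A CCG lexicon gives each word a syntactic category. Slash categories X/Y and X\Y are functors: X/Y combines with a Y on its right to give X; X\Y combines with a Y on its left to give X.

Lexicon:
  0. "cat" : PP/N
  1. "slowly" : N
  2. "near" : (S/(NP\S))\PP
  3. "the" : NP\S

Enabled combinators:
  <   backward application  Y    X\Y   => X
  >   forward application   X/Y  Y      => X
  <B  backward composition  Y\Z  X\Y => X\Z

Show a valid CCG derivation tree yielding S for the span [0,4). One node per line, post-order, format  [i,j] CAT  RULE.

[0,4] S   >
  [0,3] S/(NP\S)   <
    [0,2] PP   >
      [0,1] "cat" : PP/N
      [1,2] "slowly" : N
    [2,3] "near" : (S/(NP\S))\PP
  [3,4] "the" : NP\S

[0,1] PP/N  lex  "cat"
[1,2] N  lex  "slowly"
[0,2] PP  >  k=1
[2,3] (S/(NP\S))\PP  lex  "near"
[0,3] S/(NP\S)  <  k=2
[3,4] NP\S  lex  "the"
[0,4] S  >  k=3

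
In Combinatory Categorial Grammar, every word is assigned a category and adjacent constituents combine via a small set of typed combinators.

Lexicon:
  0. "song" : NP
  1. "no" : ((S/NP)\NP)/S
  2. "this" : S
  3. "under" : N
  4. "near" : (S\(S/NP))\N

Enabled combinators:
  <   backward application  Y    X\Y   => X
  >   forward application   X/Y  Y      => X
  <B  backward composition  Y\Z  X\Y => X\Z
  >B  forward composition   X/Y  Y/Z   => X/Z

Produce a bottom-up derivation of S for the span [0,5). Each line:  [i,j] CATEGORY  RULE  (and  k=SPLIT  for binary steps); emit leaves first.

[0,5] S   <
  [0,1] "song" : NP
  [1,5] S\NP   <B
    [1,3] (S/NP)\NP   >
      [1,2] "no" : ((S/NP)\NP)/S
      [2,3] "this" : S
    [3,5] S\(S/NP)   <
      [3,4] "under" : N
      [4,5] "near" : (S\(S/NP))\N

[0,1] NP  lex  "song"
[1,2] ((S/NP)\NP)/S  lex  "no"
[2,3] S  lex  "this"
[1,3] (S/NP)\NP  >  k=2
[3,4] N  lex  "under"
[4,5] (S\(S/NP))\N  lex  "near"
[3,5] S\(S/NP)  <  k=4
[1,5] S\NP  <B  k=3
[0,5] S  <  k=1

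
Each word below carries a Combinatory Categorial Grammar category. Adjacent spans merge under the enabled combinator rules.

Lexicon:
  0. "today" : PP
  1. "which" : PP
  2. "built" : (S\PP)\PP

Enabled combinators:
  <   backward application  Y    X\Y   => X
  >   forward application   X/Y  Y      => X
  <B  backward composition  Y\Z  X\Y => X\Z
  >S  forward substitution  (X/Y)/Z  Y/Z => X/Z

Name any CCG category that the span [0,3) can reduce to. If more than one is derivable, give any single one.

[0,3] S   <
  [0,1] "today" : PP
  [1,3] S\PP   <
    [1,2] "which" : PP
    [2,3] "built" : (S\PP)\PP

S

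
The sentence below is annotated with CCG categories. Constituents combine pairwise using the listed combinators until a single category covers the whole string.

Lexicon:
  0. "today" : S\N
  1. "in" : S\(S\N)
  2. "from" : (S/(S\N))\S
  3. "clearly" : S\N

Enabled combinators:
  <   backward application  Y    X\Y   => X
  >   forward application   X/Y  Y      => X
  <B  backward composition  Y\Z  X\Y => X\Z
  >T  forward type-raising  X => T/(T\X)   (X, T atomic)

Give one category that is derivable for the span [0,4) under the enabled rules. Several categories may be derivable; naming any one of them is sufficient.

S

[0,4] S   >
  [0,3] S/(S\N)   <
    [0,2] S   <
      [0,1] "today" : S\N
      [1,2] "in" : S\(S\N)
    [2,3] "from" : (S/(S\N))\S
  [3,4] "clearly" : S\N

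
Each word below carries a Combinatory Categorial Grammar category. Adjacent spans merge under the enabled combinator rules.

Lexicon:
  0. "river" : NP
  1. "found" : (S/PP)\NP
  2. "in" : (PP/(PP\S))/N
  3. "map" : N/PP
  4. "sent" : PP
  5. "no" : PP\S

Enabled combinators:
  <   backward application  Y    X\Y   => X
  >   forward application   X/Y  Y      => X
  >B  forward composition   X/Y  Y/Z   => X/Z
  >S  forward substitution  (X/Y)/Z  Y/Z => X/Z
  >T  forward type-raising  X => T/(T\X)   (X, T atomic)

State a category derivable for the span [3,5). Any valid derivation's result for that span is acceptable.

N

[0,6] S   >
  [0,2] S/PP   <
    [0,1] "river" : NP
    [1,2] "found" : (S/PP)\NP
  [2,6] PP   >
    [2,5] PP/(PP\S)   >
      [2,3] "in" : (PP/(PP\S))/N
      [3,5] N   >
        [3,4] "map" : N/PP
        [4,5] "sent" : PP
    [5,6] "no" : PP\S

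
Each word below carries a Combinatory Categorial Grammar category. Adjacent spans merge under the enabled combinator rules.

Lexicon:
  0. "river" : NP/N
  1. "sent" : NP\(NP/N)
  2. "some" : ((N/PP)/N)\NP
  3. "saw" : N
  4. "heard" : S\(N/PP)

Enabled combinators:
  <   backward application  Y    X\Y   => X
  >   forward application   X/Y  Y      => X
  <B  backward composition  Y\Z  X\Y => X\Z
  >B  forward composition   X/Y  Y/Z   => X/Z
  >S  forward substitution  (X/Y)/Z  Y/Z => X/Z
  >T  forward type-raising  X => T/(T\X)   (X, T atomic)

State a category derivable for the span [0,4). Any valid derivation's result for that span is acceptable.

N/PP

[0,5] S   <
  [0,4] N/PP   >
    [0,3] (N/PP)/N   <
      [0,2] NP   <
        [0,1] "river" : NP/N
        [1,2] "sent" : NP\(NP/N)
      [2,3] "some" : ((N/PP)/N)\NP
    [3,4] "saw" : N
  [4,5] "heard" : S\(N/PP)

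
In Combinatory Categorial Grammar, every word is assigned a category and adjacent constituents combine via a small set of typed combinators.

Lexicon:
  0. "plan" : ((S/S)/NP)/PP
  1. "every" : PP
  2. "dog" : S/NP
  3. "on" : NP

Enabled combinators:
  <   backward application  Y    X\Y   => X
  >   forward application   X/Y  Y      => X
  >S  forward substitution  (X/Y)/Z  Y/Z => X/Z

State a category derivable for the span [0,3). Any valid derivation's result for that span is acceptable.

[0,4] S   >
  [0,3] S/NP   >S
    [0,2] (S/S)/NP   >
      [0,1] "plan" : ((S/S)/NP)/PP
      [1,2] "every" : PP
    [2,3] "dog" : S/NP
  [3,4] "on" : NP

S/NP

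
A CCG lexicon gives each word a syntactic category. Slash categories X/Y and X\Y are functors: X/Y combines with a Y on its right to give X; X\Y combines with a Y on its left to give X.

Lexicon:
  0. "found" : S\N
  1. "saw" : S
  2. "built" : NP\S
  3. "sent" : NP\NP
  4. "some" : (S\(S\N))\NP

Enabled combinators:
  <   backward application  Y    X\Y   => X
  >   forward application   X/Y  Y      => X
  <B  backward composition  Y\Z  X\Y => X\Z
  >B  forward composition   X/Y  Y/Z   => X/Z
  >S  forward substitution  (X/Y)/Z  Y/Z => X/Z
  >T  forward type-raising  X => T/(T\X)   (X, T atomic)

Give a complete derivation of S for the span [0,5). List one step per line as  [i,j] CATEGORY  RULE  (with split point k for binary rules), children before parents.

[0,1] S\N  lex  "found"
[1,2] S  lex  "saw"
[1,2] NP/(NP\S)  >T
[2,3] NP\S  lex  "built"
[3,4] NP\NP  lex  "sent"
[2,4] NP\S  <B  k=3
[1,4] NP  >  k=2
[4,5] (S\(S\N))\NP  lex  "some"
[1,5] S\(S\N)  <  k=4
[0,5] S  <  k=1

[0,5] S   <
  [0,1] "found" : S\N
  [1,5] S\(S\N)   <
    [1,4] NP   >
      [1,2] NP/(NP\S)   >T
        [1,2] "saw" : S
      [2,4] NP\S   <B
        [2,3] "built" : NP\S
        [3,4] "sent" : NP\NP
    [4,5] "some" : (S\(S\N))\NP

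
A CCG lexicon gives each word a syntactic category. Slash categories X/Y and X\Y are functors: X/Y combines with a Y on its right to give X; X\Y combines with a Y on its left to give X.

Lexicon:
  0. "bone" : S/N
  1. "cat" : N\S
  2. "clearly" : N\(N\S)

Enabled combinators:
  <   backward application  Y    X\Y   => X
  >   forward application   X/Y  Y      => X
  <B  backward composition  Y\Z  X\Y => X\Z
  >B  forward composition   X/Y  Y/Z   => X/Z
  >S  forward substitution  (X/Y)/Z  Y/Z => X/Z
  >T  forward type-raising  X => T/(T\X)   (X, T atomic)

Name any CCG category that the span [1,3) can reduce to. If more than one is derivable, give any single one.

[0,3] S   >
  [0,1] "bone" : S/N
  [1,3] N   <
    [1,2] "cat" : N\S
    [2,3] "clearly" : N\(N\S)

N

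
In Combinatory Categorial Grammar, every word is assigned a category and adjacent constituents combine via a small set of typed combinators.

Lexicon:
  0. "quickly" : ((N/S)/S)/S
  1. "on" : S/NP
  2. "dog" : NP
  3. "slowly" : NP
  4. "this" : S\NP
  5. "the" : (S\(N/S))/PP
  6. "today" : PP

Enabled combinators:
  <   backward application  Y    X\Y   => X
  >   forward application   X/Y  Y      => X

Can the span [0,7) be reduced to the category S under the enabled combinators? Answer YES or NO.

YES

[0,7] S   <
  [0,5] N/S   >
    [0,3] (N/S)/S   >
      [0,1] "quickly" : ((N/S)/S)/S
      [1,3] S   >
        [1,2] "on" : S/NP
        [2,3] "dog" : NP
    [3,5] S   <
      [3,4] "slowly" : NP
      [4,5] "this" : S\NP
  [5,7] S\(N/S)   >
    [5,6] "the" : (S\(N/S))/PP
    [6,7] "today" : PP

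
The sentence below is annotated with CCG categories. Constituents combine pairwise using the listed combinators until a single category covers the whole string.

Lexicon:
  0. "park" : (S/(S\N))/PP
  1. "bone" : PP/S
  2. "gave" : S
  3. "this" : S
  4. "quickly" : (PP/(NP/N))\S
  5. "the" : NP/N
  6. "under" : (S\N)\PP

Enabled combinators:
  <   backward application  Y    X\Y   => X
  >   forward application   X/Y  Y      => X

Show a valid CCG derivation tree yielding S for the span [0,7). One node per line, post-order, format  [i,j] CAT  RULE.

[0,7] S   >
  [0,3] S/(S\N)   >
    [0,1] "park" : (S/(S\N))/PP
    [1,3] PP   >
      [1,2] "bone" : PP/S
      [2,3] "gave" : S
  [3,7] S\N   <
    [3,6] PP   >
      [3,5] PP/(NP/N)   <
        [3,4] "this" : S
        [4,5] "quickly" : (PP/(NP/N))\S
      [5,6] "the" : NP/N
    [6,7] "under" : (S\N)\PP

[0,1] (S/(S\N))/PP  lex  "park"
[1,2] PP/S  lex  "bone"
[2,3] S  lex  "gave"
[1,3] PP  >  k=2
[0,3] S/(S\N)  >  k=1
[3,4] S  lex  "this"
[4,5] (PP/(NP/N))\S  lex  "quickly"
[3,5] PP/(NP/N)  <  k=4
[5,6] NP/N  lex  "the"
[3,6] PP  >  k=5
[6,7] (S\N)\PP  lex  "under"
[3,7] S\N  <  k=6
[0,7] S  >  k=3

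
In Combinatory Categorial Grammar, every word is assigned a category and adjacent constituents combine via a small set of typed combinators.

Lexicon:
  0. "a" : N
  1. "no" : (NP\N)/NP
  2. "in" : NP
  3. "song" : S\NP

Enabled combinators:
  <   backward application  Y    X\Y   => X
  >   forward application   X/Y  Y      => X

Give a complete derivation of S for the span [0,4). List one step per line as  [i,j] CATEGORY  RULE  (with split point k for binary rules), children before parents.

[0,1] N  lex  "a"
[1,2] (NP\N)/NP  lex  "no"
[2,3] NP  lex  "in"
[1,3] NP\N  >  k=2
[0,3] NP  <  k=1
[3,4] S\NP  lex  "song"
[0,4] S  <  k=3

[0,4] S   <
  [0,3] NP   <
    [0,1] "a" : N
    [1,3] NP\N   >
      [1,2] "no" : (NP\N)/NP
      [2,3] "in" : NP
  [3,4] "song" : S\NP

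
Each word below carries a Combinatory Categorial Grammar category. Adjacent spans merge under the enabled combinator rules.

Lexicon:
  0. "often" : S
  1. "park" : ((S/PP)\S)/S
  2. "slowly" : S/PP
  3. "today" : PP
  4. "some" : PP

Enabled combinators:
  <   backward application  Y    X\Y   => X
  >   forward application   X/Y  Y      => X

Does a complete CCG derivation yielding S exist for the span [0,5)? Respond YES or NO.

YES

[0,5] S   >
  [0,4] S/PP   <
    [0,1] "often" : S
    [1,4] (S/PP)\S   >
      [1,2] "park" : ((S/PP)\S)/S
      [2,4] S   >
        [2,3] "slowly" : S/PP
        [3,4] "today" : PP
  [4,5] "some" : PP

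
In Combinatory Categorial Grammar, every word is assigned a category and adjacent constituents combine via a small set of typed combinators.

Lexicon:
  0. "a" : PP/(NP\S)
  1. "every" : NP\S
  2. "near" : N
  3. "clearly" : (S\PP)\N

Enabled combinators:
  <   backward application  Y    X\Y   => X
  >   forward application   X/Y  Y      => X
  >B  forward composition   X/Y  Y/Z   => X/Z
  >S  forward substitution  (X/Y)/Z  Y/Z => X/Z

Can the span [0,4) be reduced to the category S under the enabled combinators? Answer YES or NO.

[0,4] S   <
  [0,2] PP   >
    [0,1] "a" : PP/(NP\S)
    [1,2] "every" : NP\S
  [2,4] S\PP   <
    [2,3] "near" : N
    [3,4] "clearly" : (S\PP)\N

YES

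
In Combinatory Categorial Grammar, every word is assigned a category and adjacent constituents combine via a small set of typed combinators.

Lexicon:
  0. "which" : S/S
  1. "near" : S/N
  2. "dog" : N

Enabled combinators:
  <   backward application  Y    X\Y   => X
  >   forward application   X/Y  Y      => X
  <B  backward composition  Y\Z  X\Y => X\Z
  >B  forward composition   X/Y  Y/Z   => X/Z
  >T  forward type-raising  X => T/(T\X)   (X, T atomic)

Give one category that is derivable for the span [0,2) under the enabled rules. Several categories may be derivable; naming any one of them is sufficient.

[0,3] S   >
  [0,2] S/N   >B
    [0,1] "which" : S/S
    [1,2] "near" : S/N
  [2,3] "dog" : N

S/N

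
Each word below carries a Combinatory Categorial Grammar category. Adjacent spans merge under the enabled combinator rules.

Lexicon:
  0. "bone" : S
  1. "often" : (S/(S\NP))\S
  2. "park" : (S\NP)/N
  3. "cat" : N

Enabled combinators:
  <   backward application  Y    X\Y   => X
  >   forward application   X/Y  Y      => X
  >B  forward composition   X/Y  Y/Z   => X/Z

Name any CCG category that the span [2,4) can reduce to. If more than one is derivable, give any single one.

S\NP

[0,4] S   >
  [0,2] S/(S\NP)   <
    [0,1] "bone" : S
    [1,2] "often" : (S/(S\NP))\S
  [2,4] S\NP   >
    [2,3] "park" : (S\NP)/N
    [3,4] "cat" : N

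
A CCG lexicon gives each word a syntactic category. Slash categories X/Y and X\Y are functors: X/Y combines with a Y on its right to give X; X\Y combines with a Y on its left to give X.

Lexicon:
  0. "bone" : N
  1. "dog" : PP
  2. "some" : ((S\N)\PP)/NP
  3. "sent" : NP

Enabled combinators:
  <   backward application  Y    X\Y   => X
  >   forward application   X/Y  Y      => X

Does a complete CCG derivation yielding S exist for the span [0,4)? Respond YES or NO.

YES

[0,4] S   <
  [0,1] "bone" : N
  [1,4] S\N   <
    [1,2] "dog" : PP
    [2,4] (S\N)\PP   >
      [2,3] "some" : ((S\N)\PP)/NP
      [3,4] "sent" : NP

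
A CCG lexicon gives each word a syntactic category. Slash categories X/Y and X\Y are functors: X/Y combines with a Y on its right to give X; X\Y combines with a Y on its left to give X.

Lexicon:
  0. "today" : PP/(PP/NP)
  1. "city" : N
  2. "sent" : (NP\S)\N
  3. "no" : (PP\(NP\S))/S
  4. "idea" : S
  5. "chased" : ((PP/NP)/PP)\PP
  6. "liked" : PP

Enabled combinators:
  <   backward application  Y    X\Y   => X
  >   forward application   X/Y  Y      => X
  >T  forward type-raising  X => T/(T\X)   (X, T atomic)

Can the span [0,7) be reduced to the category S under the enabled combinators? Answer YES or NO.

NO

PP/(PP/NP) N (NP\S)\N (PP\(NP\S))/S S ((PP/NP)/PP)\PP PP
CKY chart[0,7] = {N/(N\PP), NP/(NP\PP), PP, PP/(PP\PP), S/(S\PP)}; S ∉ chart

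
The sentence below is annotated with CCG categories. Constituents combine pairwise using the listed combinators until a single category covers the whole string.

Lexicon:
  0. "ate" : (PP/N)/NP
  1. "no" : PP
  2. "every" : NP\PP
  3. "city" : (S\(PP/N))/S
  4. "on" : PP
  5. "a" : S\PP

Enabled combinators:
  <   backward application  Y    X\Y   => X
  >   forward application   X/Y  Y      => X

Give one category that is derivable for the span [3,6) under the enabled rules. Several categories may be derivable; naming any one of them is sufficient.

S\(PP/N)

[0,6] S   <
  [0,3] PP/N   >
    [0,1] "ate" : (PP/N)/NP
    [1,3] NP   <
      [1,2] "no" : PP
      [2,3] "every" : NP\PP
  [3,6] S\(PP/N)   >
    [3,4] "city" : (S\(PP/N))/S
    [4,6] S   <
      [4,5] "on" : PP
      [5,6] "a" : S\PP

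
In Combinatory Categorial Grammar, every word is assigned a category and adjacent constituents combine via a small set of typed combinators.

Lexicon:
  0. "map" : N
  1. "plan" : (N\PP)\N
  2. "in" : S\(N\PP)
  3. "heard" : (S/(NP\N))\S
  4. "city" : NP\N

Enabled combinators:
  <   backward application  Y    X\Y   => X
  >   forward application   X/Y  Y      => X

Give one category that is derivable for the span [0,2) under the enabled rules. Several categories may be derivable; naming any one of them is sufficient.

N\PP

[0,5] S   >
  [0,4] S/(NP\N)   <
    [0,3] S   <
      [0,2] N\PP   <
        [0,1] "map" : N
        [1,2] "plan" : (N\PP)\N
      [2,3] "in" : S\(N\PP)
    [3,4] "heard" : (S/(NP\N))\S
  [4,5] "city" : NP\N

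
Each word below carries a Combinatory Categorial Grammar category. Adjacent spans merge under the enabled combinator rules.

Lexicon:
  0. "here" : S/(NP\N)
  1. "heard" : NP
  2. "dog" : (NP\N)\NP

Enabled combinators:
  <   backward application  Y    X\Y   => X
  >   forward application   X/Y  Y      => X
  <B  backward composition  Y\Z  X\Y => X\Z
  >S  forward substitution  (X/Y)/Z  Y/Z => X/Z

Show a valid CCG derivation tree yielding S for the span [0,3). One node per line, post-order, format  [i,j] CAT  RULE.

[0,3] S   >
  [0,1] "here" : S/(NP\N)
  [1,3] NP\N   <
    [1,2] "heard" : NP
    [2,3] "dog" : (NP\N)\NP

[0,1] S/(NP\N)  lex  "here"
[1,2] NP  lex  "heard"
[2,3] (NP\N)\NP  lex  "dog"
[1,3] NP\N  <  k=2
[0,3] S  >  k=1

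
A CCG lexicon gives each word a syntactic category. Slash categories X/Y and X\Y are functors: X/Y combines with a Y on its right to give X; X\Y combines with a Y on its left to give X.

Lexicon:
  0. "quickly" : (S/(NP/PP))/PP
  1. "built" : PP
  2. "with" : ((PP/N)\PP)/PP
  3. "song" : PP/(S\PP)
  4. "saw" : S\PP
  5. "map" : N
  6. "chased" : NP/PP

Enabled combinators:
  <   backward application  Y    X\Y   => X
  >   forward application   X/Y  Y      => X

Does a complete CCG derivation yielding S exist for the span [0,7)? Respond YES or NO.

[0,7] S   >
  [0,6] S/(NP/PP)   >
    [0,1] "quickly" : (S/(NP/PP))/PP
    [1,6] PP   >
      [1,5] PP/N   <
        [1,2] "built" : PP
        [2,5] (PP/N)\PP   >
          [2,3] "with" : ((PP/N)\PP)/PP
          [3,5] PP   >
            [3,4] "song" : PP/(S\PP)
            [4,5] "saw" : S\PP
      [5,6] "map" : N
  [6,7] "chased" : NP/PP

YES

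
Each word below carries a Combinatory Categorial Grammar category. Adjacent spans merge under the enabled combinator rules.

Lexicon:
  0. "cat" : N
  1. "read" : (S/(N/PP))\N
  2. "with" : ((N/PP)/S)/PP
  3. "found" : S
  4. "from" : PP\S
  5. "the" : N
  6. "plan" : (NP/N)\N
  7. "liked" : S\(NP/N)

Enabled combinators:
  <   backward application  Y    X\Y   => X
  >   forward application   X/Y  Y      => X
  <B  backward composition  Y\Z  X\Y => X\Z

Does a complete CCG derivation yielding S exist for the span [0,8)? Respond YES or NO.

[0,8] S   >
  [0,2] S/(N/PP)   <
    [0,1] "cat" : N
    [1,2] "read" : (S/(N/PP))\N
  [2,8] N/PP   >
    [2,5] (N/PP)/S   >
      [2,3] "with" : ((N/PP)/S)/PP
      [3,5] PP   <
        [3,4] "found" : S
        [4,5] "from" : PP\S
    [5,8] S   <
      [5,6] "the" : N
      [6,8] S\N   <B
        [6,7] "plan" : (NP/N)\N
        [7,8] "liked" : S\(NP/N)

YES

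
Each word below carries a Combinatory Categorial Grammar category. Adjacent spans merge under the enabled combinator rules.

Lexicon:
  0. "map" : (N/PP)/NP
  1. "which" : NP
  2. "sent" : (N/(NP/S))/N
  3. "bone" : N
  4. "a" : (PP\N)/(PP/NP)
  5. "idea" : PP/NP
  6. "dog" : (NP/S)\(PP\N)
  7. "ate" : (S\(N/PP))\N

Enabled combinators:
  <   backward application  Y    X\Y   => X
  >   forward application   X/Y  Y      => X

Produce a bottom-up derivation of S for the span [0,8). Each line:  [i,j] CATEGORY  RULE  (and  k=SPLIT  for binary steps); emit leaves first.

[0,8] S   <
  [0,2] N/PP   >
    [0,1] "map" : (N/PP)/NP
    [1,2] "which" : NP
  [2,8] S\(N/PP)   <
    [2,7] N   >
      [2,4] N/(NP/S)   >
        [2,3] "sent" : (N/(NP/S))/N
        [3,4] "bone" : N
      [4,7] NP/S   <
        [4,6] PP\N   >
          [4,5] "a" : (PP\N)/(PP/NP)
          [5,6] "idea" : PP/NP
        [6,7] "dog" : (NP/S)\(PP\N)
    [7,8] "ate" : (S\(N/PP))\N

[0,1] (N/PP)/NP  lex  "map"
[1,2] NP  lex  "which"
[0,2] N/PP  >  k=1
[2,3] (N/(NP/S))/N  lex  "sent"
[3,4] N  lex  "bone"
[2,4] N/(NP/S)  >  k=3
[4,5] (PP\N)/(PP/NP)  lex  "a"
[5,6] PP/NP  lex  "idea"
[4,6] PP\N  >  k=5
[6,7] (NP/S)\(PP\N)  lex  "dog"
[4,7] NP/S  <  k=6
[2,7] N  >  k=4
[7,8] (S\(N/PP))\N  lex  "ate"
[2,8] S\(N/PP)  <  k=7
[0,8] S  <  k=2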